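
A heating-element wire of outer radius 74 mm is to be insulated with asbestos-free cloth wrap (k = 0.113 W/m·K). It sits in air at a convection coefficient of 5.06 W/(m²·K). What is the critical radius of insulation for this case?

r_cr ≈ 22.3 mm

For a cylinder r_cr = k/h = 0.113/5.06
r_cr = 22.3 mm; since the bare radius (74 mm) is above r_cr, any added insulation will reduce heat loss.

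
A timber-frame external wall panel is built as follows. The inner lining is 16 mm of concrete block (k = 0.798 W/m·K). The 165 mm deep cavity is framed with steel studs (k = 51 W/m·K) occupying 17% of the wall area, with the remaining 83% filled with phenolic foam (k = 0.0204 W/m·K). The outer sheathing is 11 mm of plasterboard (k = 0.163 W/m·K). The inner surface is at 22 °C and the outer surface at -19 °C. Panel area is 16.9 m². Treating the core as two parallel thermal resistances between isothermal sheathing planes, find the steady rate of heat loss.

Q ≈ 6500 W

Sheathing layers in series; stud and cavity paths in parallel between them.
R_inner = 0.016/(0.798×16.9) = 0.001186 K/W
R_stud  = 0.165/(51×0.17×16.9) = 0.001126 K/W
R_cav   = 0.165/(0.0204×0.83×16.9) = 0.5766 K/W
1/R_core = 1/R_stud + 1/R_cav → R_core = 0.001124 K/W
R_outer = 0.011/(0.163×16.9) = 0.003993 K/W
R_total = 0.006303 K/W
Q = ΔT/R_total = 41/0.006303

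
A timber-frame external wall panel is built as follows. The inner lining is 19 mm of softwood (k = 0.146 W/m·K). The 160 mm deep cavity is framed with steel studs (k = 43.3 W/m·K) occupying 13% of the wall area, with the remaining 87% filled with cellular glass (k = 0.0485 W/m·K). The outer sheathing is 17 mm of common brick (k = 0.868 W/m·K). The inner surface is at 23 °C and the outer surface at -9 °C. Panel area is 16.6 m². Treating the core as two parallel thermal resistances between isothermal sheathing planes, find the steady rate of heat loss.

Sheathing layers in series; stud and cavity paths in parallel between them.
R_inner = 0.019/(0.146×16.6) = 0.00784 K/W
R_stud  = 0.16/(43.3×0.13×16.6) = 0.001712 K/W
R_cav   = 0.16/(0.0485×0.87×16.6) = 0.2284 K/W
1/R_core = 1/R_stud + 1/R_cav → R_core = 0.0017 K/W
R_outer = 0.017/(0.868×16.6) = 0.00118 K/W
R_total = 0.01072 K/W
Q = ΔT/R_total = 32/0.01072

Q ≈ 2990 W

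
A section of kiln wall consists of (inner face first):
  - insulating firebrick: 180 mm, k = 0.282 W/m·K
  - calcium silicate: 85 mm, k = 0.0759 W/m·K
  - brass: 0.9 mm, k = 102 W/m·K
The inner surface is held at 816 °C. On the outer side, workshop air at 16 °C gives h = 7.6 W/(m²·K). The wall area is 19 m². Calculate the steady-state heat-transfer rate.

Q ≈ 8040 W

Thermal resistances in series:
R_insulating firebrick = L/(kA) = 0.18/(0.282×19) = 0.03359 K/W
R_calcium silicate = L/(kA) = 0.085/(0.0759×19) = 0.05894 K/W
R_brass = L/(kA) = 0.0009/(102×19) = 4.644×10^-7 K/W
R_outer film = 1/(h_o·A) = 1/(7.6×19) = 0.006925 K/W
R_total = 0.09946 K/W
Q = ΔT / R_total = 800 / 0.09946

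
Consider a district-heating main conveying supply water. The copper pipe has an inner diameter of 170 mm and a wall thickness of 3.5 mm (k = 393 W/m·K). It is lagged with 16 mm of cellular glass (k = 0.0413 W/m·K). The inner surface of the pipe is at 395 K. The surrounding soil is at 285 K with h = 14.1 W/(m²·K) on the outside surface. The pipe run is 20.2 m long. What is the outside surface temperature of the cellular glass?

T ≈ 301 K

Per-layer cylindrical resistances, series-summed:
R_copper pipe wall = ln(88.5/85)/(2π×393×20.2) = 8.09×10^-7 K/W
R_cellular glass = ln(104.5/88.5)/(2π×0.0413×20.2) = 0.0317 K/W
R_outer film = 1/(h_o·2πr_oL) = 1/(14.1×2π×0.1045×20.2) = 0.005347 K/W
R_total = 0.03705 K/W
Q = ΔT/R_total = 110/0.03705
Q = 2970 W
T_interface = T_inner − Q·ΣR(inner→interface) = 395 − 2970×0.0317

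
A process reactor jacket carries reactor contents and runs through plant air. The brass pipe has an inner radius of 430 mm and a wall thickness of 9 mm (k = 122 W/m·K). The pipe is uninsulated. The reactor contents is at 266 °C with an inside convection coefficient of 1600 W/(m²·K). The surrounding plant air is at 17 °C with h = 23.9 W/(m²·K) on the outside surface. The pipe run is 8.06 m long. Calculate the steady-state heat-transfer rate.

Cylindrical conduction, so R = ln(r₂/r₁)/(2πkL) per layer, in series:
R_inner film = 1/(h_i·2πr₁L) = 1/(1600×2π×0.43×8.06) = 2.87×10^-5 K/W
R_brass pipe wall = ln(439/430)/(2π×122×8.06) = 3.353×10^-6 K/W
R_outer film = 1/(h_o·2πr_oL) = 1/(23.9×2π×0.439×8.06) = 0.001882 K/W
R_total = 0.001914 K/W
Q = ΔT/R_total = 249/0.001914

Q ≈ 130000 W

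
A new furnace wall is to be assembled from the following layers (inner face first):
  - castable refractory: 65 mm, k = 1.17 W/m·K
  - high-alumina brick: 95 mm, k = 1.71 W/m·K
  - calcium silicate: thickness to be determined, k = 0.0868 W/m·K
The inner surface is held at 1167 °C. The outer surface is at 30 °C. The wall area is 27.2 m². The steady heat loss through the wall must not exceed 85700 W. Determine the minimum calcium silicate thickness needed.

Using the resistance-network approach (series):
R_castable refractory = L/(kA) = 0.065/(1.17×27.2) = 0.002042 K/W
R_high-alumina brick = L/(kA) = 0.095/(1.71×27.2) = 0.002042 K/W
Sum of the known resistances R_other = 0.004085 K/W
Required total resistance R_tot = ΔT/Q_allow = 1137/85700 = 0.01327 K/W
R_calcium silicate = R_tot − R_other = 0.009182 K/W
L = R·k·A = 0.009182×0.0868×27.2

L ≈ 21.7 mm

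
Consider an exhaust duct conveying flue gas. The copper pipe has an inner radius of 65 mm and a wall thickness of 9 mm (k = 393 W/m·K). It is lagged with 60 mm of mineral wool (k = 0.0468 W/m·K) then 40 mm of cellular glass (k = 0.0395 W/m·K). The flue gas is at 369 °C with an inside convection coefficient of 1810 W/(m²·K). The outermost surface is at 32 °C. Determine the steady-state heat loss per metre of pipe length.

q′ ≈ 110 W/m

Treating each annulus and film as a series resistance:
R_inner film = 1/(h_i·2πr₁L) = 1/(1810×2π×0.065×1) = 0.001353 K/W
R_copper pipe wall = ln(74/65)/(2π×393×1) = 5.252×10^-5 K/W
R_mineral wool = ln(134/74)/(2π×0.0468×1) = 2.019 K/W
R_cellular glass = ln(174/134)/(2π×0.0395×1) = 1.052 K/W
R_total = 3.073 K/W
Q = ΔT/R_total = 337/3.073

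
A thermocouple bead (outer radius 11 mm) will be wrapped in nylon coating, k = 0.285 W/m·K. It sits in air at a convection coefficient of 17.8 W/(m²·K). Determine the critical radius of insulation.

r_cr ≈ 32 mm

For a sphere r_cr = 2k/h = 2×0.285/17.8
r_cr = 32 mm; since the bare radius (11 mm) is below r_cr, adding a thin layer of insulation will *increase* heat loss.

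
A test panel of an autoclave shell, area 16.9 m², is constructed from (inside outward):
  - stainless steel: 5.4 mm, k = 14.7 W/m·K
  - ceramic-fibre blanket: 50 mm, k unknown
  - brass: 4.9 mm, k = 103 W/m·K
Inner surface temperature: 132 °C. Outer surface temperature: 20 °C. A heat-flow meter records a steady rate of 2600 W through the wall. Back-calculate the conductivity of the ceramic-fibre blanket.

k ≈ 0.0687 W/(m·K)

Series thermal resistances:
R_stainless steel = L/(kA) = 0.0054/(14.7×16.9) = 2.174×10^-5 K/W
R_brass = L/(kA) = 0.0049/(103×16.9) = 2.815×10^-6 K/W
Sum of known resistances R_other = 2.455×10^-5 K/W
Total R = ΔT/Q = 112/2600 = 0.04308 K/W
R_ceramic-fibre blanket = R_total − R_other = 0.04305 K/W
k = L/(R·A) = 0.05/(0.04305×16.9)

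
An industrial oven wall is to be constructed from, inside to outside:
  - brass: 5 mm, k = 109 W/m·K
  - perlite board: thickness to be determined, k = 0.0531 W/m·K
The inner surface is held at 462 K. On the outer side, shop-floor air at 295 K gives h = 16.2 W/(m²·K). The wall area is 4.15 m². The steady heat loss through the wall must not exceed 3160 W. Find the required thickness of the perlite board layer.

Treating each layer as a thermal resistance in series:
R_brass = L/(kA) = 0.005/(109×4.15) = 1.105×10^-5 K/W
R_outer film = 1/(h_o·A) = 1/(16.2×4.15) = 0.01487 K/W
Sum of the known resistances R_other = 0.01489 K/W
Required total resistance R_tot = ΔT/Q_allow = 167/3160 = 0.05285 K/W
R_perlite board = R_tot − R_other = 0.03796 K/W
L = R·k·A = 0.03796×0.0531×4.15

L ≈ 8.37 mm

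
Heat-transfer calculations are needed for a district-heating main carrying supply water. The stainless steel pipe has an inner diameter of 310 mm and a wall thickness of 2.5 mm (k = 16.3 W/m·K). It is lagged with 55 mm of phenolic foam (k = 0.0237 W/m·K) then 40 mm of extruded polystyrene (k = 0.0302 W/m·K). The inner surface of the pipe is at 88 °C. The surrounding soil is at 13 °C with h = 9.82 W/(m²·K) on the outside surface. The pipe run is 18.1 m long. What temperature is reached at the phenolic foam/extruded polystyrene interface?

For a radial system each layer contributes R = ln(r_out/r_in)/(2πkL); films add R = 1/(hA).
R_stainless steel pipe wall = ln(157.5/155)/(2π×16.3×18.1) = 8.631×10^-6 K/W
R_phenolic foam = ln(212.5/157.5)/(2π×0.0237×18.1) = 0.1111 K/W
R_extruded polystyrene = ln(252.5/212.5)/(2π×0.0302×18.1) = 0.05022 K/W
R_outer film = 1/(h_o·2πr_oL) = 1/(9.82×2π×0.2525×18.1) = 0.003546 K/W
R_total = 0.1649 K/W
Q = ΔT/R_total = 75/0.1649
Q = 455 W
T_interface = T_inner − Q·ΣR(inner→interface) = 88 − 455×0.1111

T ≈ 37.5 °C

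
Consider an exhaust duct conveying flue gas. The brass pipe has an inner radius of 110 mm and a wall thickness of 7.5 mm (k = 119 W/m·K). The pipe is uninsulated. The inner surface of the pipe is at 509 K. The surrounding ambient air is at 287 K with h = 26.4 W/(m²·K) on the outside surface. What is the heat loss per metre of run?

Treating each annulus and film as a series resistance:
R_brass pipe wall = ln(117.5/110)/(2π×119×1) = 8.821×10^-5 K/W
R_outer film = 1/(h_o·2πr_oL) = 1/(26.4×2π×0.1175×1) = 0.05131 K/W
R_total = 0.0514 K/W
Q = ΔT/R_total = 222/0.0514

q′ ≈ 4320 W/m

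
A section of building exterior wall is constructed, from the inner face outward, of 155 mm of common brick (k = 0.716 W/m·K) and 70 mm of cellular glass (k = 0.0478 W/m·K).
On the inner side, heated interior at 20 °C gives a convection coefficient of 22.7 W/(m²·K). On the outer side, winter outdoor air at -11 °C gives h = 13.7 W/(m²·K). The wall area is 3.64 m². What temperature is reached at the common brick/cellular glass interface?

Thermal resistances in series:
R_inner film = 1/(h_i·A) = 1/(22.7×3.64) = 0.0121 K/W
R_common brick = L/(kA) = 0.155/(0.716×3.64) = 0.05947 K/W
R_cellular glass = L/(kA) = 0.07/(0.0478×3.64) = 0.4023 K/W
R_outer film = 1/(h_o·A) = 1/(13.7×3.64) = 0.02005 K/W
R_total = 0.4939 K/W;  Q = ΔT/R_total = 31/0.4939 = 62.76 W
T_interface = T_inner − Q·ΣR(inner→interface) = 20 − 62.8×0.07158

T ≈ 15.5 °C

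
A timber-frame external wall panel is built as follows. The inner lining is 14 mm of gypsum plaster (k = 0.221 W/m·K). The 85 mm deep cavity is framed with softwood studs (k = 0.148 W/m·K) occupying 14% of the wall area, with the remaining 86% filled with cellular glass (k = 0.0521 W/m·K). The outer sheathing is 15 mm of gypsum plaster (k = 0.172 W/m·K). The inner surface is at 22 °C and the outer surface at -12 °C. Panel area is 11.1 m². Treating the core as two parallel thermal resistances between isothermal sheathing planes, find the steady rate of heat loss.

Sheathing layers in series; stud and cavity paths in parallel between them.
R_inner = 0.014/(0.221×11.1) = 0.005707 K/W
R_stud  = 0.085/(0.148×0.14×11.1) = 0.3696 K/W
R_cav   = 0.085/(0.0521×0.86×11.1) = 0.1709 K/W
1/R_core = 1/R_stud + 1/R_cav → R_core = 0.1169 K/W
R_outer = 0.015/(0.172×11.1) = 0.007857 K/W
R_total = 0.1304 K/W
Q = ΔT/R_total = 34/0.1304

Q ≈ 261 W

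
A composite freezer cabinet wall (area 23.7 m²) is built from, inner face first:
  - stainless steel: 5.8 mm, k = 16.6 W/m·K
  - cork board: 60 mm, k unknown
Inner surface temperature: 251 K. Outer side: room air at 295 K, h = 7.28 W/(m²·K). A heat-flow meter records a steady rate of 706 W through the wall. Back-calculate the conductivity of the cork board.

Series thermal resistances:
R_stainless steel = L/(kA) = 0.0058/(16.6×23.7) = 1.474×10^-5 K/W
R_outer film = 1/(h_o·A) = 1/(7.28×23.7) = 0.005796 K/W
Sum of known resistances R_other = 0.005811 K/W
Total R = ΔT/Q = 44/706 = 0.06232 K/W
R_cork board = R_total − R_other = 0.05651 K/W
k = L/(R·A) = 0.06/(0.05651×23.7)

k ≈ 0.0448 W/(m·K)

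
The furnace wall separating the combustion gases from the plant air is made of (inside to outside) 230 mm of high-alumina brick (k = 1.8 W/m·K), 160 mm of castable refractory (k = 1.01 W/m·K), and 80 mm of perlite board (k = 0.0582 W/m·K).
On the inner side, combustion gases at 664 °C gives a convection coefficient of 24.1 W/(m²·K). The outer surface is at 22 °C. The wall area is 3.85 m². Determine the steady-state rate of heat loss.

Q ≈ 1450 W

Using the resistance-network approach (series):
R_inner film = 1/(h_i·A) = 1/(24.1×3.85) = 0.01078 K/W
R_high-alumina brick = L/(kA) = 0.23/(1.8×3.85) = 0.03319 K/W
R_castable refractory = L/(kA) = 0.16/(1.01×3.85) = 0.04115 K/W
R_perlite board = L/(kA) = 0.08/(0.0582×3.85) = 0.357 K/W
R_total = 0.4421 K/W
Q = ΔT / R_total = 642 / 0.4421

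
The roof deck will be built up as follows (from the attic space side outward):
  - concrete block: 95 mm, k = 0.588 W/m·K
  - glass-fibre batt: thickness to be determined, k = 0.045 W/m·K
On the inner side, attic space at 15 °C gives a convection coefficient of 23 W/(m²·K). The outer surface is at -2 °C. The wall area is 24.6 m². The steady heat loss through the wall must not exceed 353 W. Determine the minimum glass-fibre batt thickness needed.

L ≈ 44.1 mm

Series thermal resistances:
R_inner film = 1/(h_i·A) = 1/(23×24.6) = 0.001767 K/W
R_concrete block = L/(kA) = 0.095/(0.588×24.6) = 0.006568 K/W
Sum of the known resistances R_other = 0.008335 K/W
Required total resistance R_tot = ΔT/Q_allow = 17/353 = 0.04816 K/W
R_glass-fibre batt = R_tot − R_other = 0.03982 K/W
L = R·k·A = 0.03982×0.045×24.6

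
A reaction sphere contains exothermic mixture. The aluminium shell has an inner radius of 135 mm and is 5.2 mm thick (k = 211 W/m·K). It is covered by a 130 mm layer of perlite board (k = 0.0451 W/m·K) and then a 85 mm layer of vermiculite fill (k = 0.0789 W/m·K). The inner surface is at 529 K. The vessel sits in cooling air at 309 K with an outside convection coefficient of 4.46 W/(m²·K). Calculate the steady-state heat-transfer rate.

Q ≈ 31 W

Radial (spherical) resistances in series:
R_aluminium shell = (1/0.135 − 1/0.1402)/(4π×211) = 1.036×10^-4 K/W
R_perlite board = (1/0.1402 − 1/0.2702)/(4π×0.0451) = 6.055 K/W
R_vermiculite fill = (1/0.2702 − 1/0.3552)/(4π×0.0789) = 0.8933 K/W
R_outer film = 1/(h·4πr_o²) = 1/(4.46×4π×0.3552²) = 0.1414 K/W
R_total = 7.09 K/W
Q = ΔT/R_total = 220/7.09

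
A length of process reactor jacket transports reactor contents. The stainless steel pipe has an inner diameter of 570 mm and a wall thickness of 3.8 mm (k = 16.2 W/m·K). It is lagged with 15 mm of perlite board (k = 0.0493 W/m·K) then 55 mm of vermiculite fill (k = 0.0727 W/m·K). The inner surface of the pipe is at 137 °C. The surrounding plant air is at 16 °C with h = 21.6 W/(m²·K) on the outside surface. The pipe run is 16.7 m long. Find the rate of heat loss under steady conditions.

Q ≈ 3680 W

Per-layer cylindrical resistances, series-summed:
R_stainless steel pipe wall = ln(288.8/285)/(2π×16.2×16.7) = 7.792×10^-6 K/W
R_perlite board = ln(303.8/288.8)/(2π×0.0493×16.7) = 0.009788 K/W
R_vermiculite fill = ln(358.8/303.8)/(2π×0.0727×16.7) = 0.02181 K/W
R_outer film = 1/(h_o·2πr_oL) = 1/(21.6×2π×0.3588×16.7) = 0.00123 K/W
R_total = 0.03284 K/W
Q = ΔT/R_total = 121/0.03284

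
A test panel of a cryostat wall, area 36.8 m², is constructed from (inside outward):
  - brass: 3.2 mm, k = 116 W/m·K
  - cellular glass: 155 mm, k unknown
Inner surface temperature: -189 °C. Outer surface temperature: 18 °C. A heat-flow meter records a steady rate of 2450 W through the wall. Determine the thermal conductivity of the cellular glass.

k ≈ 0.0499 W/(m·K)

Using the resistance-network approach (series):
R_brass = L/(kA) = 0.0032/(116×36.8) = 7.496×10^-7 K/W
Sum of known resistances R_other = 7.496×10^-7 K/W
Total R = ΔT/Q = 207/2450 = 0.08449 K/W
R_cellular glass = R_total − R_other = 0.08449 K/W
k = L/(R·A) = 0.155/(0.08449×36.8)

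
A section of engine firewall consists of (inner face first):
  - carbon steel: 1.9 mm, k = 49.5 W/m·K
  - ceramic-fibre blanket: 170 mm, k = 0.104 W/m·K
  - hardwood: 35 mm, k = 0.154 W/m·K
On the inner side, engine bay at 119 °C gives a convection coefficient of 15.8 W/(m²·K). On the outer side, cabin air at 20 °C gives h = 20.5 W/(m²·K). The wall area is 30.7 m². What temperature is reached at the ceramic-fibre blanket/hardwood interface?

Model the wall as resistances in series:
R_inner film = 1/(h_i·A) = 1/(15.8×30.7) = 0.002062 K/W
R_carbon steel = L/(kA) = 0.0019/(49.5×30.7) = 1.25×10^-6 K/W
R_ceramic-fibre blanket = L/(kA) = 0.17/(0.104×30.7) = 0.05324 K/W
R_hardwood = L/(kA) = 0.035/(0.154×30.7) = 0.007403 K/W
R_outer film = 1/(h_o·A) = 1/(20.5×30.7) = 0.001589 K/W
R_total = 0.0643 K/W;  Q = ΔT/R_total = 99/0.0643 = 1540 W
T_interface = T_inner − Q·ΣR(inner→interface) = 119 − 1540×0.05531

T ≈ 33.8 °C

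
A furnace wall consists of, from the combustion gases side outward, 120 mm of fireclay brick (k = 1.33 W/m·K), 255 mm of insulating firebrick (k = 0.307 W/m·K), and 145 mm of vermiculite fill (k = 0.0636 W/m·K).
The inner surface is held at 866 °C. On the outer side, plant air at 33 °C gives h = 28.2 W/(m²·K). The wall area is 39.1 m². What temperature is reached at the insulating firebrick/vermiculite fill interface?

Treating each layer as a thermal resistance in series:
R_fireclay brick = L/(kA) = 0.12/(1.33×39.1) = 0.002308 K/W
R_insulating firebrick = L/(kA) = 0.255/(0.307×39.1) = 0.02124 K/W
R_vermiculite fill = L/(kA) = 0.145/(0.0636×39.1) = 0.05831 K/W
R_outer film = 1/(h_o·A) = 1/(28.2×39.1) = 9.069×10^-4 K/W
R_total = 0.08277 K/W;  Q = ΔT/R_total = 833/0.08277 = 10060 W
T_interface = T_inner − Q·ΣR(inner→interface) = 866 − 10100×0.02355

T ≈ 629 °C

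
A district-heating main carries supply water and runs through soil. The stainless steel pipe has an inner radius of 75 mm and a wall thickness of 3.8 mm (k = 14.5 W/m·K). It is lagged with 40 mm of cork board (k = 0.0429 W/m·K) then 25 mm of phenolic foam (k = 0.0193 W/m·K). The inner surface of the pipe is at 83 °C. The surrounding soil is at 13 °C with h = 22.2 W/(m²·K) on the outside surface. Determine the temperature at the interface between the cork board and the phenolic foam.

Per-layer cylindrical resistances, series-summed:
R_stainless steel pipe wall = ln(78.8/75)/(2π×14.5×1) = 5.425×10^-4 K/W
R_cork board = ln(118.8/78.8)/(2π×0.0429×1) = 1.523 K/W
R_phenolic foam = ln(143.8/118.8)/(2π×0.0193×1) = 1.575 K/W
R_outer film = 1/(h_o·2πr_oL) = 1/(22.2×2π×0.1438×1) = 0.04985 K/W
R_total = 3.148 K/W
Q = ΔT/R_total = 70/3.148
Q = 22.2 W/m
T_interface = T_inner − Q·ΣR(inner→interface) = 83 − 22.2×1.524

T ≈ 49.1 °C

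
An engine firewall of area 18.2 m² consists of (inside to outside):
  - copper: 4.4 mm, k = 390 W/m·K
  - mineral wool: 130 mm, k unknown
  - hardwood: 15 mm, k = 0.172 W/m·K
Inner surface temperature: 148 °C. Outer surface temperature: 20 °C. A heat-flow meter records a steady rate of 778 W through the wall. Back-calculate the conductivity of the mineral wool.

Using the resistance-network approach (series):
R_copper = L/(kA) = 0.0044/(390×18.2) = 6.199×10^-7 K/W
R_hardwood = L/(kA) = 0.015/(0.172×18.2) = 0.004792 K/W
Sum of known resistances R_other = 0.004792 K/W
Total R = ΔT/Q = 128/778 = 0.1645 K/W
R_mineral wool = R_total − R_other = 0.1597 K/W
k = L/(R·A) = 0.13/(0.1597×18.2)

k ≈ 0.0447 W/(m·K)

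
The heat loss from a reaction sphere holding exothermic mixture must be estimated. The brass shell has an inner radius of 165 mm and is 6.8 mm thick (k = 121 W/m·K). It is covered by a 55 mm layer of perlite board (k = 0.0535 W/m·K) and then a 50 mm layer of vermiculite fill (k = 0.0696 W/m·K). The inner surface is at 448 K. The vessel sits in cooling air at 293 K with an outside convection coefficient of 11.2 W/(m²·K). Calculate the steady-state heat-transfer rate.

Q ≈ 49.9 W

Each spherical layer contributes R = (1/r_i − 1/r_o)/(4πk):
R_brass shell = (1/0.165 − 1/0.1718)/(4π×121) = 1.578×10^-4 K/W
R_perlite board = (1/0.1718 − 1/0.2268)/(4π×0.0535) = 2.1 K/W
R_vermiculite fill = (1/0.2268 − 1/0.2768)/(4π×0.0696) = 0.9106 K/W
R_outer film = 1/(h·4πr_o²) = 1/(11.2×4π×0.2768²) = 0.09273 K/W
R_total = 3.103 K/W
Q = ΔT/R_total = 155/3.103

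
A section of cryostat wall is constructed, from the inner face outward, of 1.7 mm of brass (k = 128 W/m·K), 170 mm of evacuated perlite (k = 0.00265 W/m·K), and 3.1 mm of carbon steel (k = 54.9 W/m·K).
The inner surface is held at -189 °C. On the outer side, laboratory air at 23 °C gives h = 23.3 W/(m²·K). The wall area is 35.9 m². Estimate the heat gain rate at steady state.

Using the resistance-network approach (series):
R_brass = L/(kA) = 0.0017/(128×35.9) = 3.7×10^-7 K/W
R_evacuated perlite = L/(kA) = 0.17/(0.00265×35.9) = 1.787 K/W
R_carbon steel = L/(kA) = 0.0031/(54.9×35.9) = 1.573×10^-6 K/W
R_outer film = 1/(h_o·A) = 1/(23.3×35.9) = 0.001196 K/W
R_total = 1.788 K/W
Q = ΔT / R_total = 212 / 1.788

Q ≈ 119 W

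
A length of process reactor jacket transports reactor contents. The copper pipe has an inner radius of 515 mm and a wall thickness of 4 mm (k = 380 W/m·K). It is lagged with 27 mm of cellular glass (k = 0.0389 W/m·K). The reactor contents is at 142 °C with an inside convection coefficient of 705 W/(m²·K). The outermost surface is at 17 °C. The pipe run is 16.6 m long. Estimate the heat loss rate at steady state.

Treating each annulus and film as a series resistance:
R_inner film = 1/(h_i·2πr₁L) = 1/(705×2π×0.515×16.6) = 2.641×10^-5 K/W
R_copper pipe wall = ln(519/515)/(2π×380×16.6) = 1.952×10^-7 K/W
R_cellular glass = ln(546/519)/(2π×0.0389×16.6) = 0.0125 K/W
R_total = 0.01253 K/W
Q = ΔT/R_total = 125/0.01253

Q ≈ 9980 W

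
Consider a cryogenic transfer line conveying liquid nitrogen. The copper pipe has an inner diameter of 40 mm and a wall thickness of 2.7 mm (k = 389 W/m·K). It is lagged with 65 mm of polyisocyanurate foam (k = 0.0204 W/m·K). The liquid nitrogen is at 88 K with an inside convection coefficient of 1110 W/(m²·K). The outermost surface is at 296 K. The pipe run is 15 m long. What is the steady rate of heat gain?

Treating each annulus and film as a series resistance:
R_inner film = 1/(h_i·2πr₁L) = 1/(1110×2π×0.02×15) = 4.779×10^-4 K/W
R_copper pipe wall = ln(22.7/20)/(2π×389×15) = 3.454×10^-6 K/W
R_polyisocyanurate foam = ln(87.7/22.7)/(2π×0.0204×15) = 0.703 K/W
R_total = 0.7034 K/W
Q = ΔT/R_total = 208/0.7034

Q ≈ 296 W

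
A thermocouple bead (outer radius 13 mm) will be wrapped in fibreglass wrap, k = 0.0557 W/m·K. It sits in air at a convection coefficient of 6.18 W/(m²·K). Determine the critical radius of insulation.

r_cr ≈ 18 mm

For a sphere r_cr = 2k/h = 2×0.0557/6.18
r_cr = 18 mm; since the bare radius (13 mm) is below r_cr, adding a thin layer of insulation will *increase* heat loss.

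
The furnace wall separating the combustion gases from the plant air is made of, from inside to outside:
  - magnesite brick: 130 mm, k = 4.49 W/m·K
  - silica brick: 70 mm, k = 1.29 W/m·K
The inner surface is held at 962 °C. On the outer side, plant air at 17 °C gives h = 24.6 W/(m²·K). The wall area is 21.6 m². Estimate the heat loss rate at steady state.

Model the wall as resistances in series:
R_magnesite brick = L/(kA) = 0.13/(4.49×21.6) = 0.00134 K/W
R_silica brick = L/(kA) = 0.07/(1.29×21.6) = 0.002512 K/W
R_outer film = 1/(h_o·A) = 1/(24.6×21.6) = 0.001882 K/W
R_total = 0.005735 K/W
Q = ΔT / R_total = 945 / 0.005735

Q ≈ 165000 W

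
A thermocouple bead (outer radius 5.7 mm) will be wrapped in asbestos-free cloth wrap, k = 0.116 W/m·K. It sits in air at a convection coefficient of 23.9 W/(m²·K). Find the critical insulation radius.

For a sphere r_cr = 2k/h = 2×0.116/23.9
r_cr = 9.71 mm; since the bare radius (5.7 mm) is below r_cr, adding a thin layer of insulation will *increase* heat loss.

r_cr ≈ 9.71 mm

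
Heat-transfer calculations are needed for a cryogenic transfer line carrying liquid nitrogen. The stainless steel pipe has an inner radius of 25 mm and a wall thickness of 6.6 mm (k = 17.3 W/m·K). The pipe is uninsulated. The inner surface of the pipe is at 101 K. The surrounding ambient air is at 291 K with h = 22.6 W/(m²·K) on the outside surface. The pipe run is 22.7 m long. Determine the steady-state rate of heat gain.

Q ≈ 19200 W

Radial resistances (cylindrical: R_cond = ln(r_o/r_i)/(2πkL), R_conv = 1/(h·2πrL)):
R_stainless steel pipe wall = ln(31.6/25)/(2π×17.3×22.7) = 9.495×10^-5 K/W
R_outer film = 1/(h_o·2πr_oL) = 1/(22.6×2π×0.0316×22.7) = 0.009817 K/W
R_total = 0.009912 K/W
Q = ΔT/R_total = 190/0.009912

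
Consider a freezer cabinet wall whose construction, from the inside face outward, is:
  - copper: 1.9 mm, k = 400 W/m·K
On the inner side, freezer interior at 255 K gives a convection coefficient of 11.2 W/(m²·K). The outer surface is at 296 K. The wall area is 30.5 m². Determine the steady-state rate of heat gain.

Model the wall as resistances in series:
R_inner film = 1/(h_i·A) = 1/(11.2×30.5) = 0.002927 K/W
R_copper = L/(kA) = 0.0019/(400×30.5) = 1.557×10^-7 K/W
R_total = 0.002928 K/W
Q = ΔT / R_total = 41 / 0.002928

Q ≈ 14000 W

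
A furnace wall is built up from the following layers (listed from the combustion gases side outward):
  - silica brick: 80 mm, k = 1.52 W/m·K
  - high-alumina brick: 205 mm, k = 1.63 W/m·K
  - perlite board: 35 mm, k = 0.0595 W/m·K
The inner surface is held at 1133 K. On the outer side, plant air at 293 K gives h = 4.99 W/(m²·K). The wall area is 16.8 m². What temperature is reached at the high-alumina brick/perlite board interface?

T ≈ 978 K

Model the wall as resistances in series:
R_silica brick = L/(kA) = 0.08/(1.52×16.8) = 0.003133 K/W
R_high-alumina brick = L/(kA) = 0.205/(1.63×16.8) = 0.007486 K/W
R_perlite board = L/(kA) = 0.035/(0.0595×16.8) = 0.03501 K/W
R_outer film = 1/(h_o·A) = 1/(4.99×16.8) = 0.01193 K/W
R_total = 0.05756 K/W;  Q = ΔT/R_total = 840/0.05756 = 14590 W
T_interface = T_inner − Q·ΣR(inner→interface) = 1133 − 14600×0.01062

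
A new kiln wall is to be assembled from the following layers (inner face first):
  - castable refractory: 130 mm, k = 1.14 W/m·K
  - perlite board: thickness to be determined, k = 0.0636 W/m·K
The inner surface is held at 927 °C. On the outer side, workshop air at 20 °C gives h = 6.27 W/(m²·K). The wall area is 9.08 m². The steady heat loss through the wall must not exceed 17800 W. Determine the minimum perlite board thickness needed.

L ≈ 12 mm

Using the resistance-network approach (series):
R_castable refractory = L/(kA) = 0.13/(1.14×9.08) = 0.01256 K/W
R_outer film = 1/(h_o·A) = 1/(6.27×9.08) = 0.01756 K/W
Sum of the known resistances R_other = 0.03012 K/W
Required total resistance R_tot = ΔT/Q_allow = 907/17800 = 0.05096 K/W
R_perlite board = R_tot − R_other = 0.02083 K/W
L = R·k·A = 0.02083×0.0636×9.08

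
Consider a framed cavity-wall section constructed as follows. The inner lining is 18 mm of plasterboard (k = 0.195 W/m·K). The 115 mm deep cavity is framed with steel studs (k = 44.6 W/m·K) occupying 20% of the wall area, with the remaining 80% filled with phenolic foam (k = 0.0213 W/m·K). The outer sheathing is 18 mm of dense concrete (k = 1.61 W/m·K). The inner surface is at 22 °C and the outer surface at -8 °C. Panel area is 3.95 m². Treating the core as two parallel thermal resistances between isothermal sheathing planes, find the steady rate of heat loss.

Q ≈ 1020 W

Sheathing layers in series; stud and cavity paths in parallel between them.
R_inner = 0.018/(0.195×3.95) = 0.02337 K/W
R_stud  = 0.115/(44.6×0.2×3.95) = 0.003264 K/W
R_cav   = 0.115/(0.0213×0.8×3.95) = 1.709 K/W
1/R_core = 1/R_stud + 1/R_cav → R_core = 0.003258 K/W
R_outer = 0.018/(1.61×3.95) = 0.00283 K/W
R_total = 0.02946 K/W
Q = ΔT/R_total = 30/0.02946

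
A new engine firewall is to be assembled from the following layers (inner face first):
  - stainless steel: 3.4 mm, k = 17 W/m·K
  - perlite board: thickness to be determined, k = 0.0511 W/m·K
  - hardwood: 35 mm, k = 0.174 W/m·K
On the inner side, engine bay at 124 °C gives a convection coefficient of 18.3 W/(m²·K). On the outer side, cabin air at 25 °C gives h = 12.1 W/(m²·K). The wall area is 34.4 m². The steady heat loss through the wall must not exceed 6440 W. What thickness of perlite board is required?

L ≈ 9.72 mm

Model the wall as resistances in series:
R_inner film = 1/(h_i·A) = 1/(18.3×34.4) = 0.001589 K/W
R_stainless steel = L/(kA) = 0.0034/(17×34.4) = 5.814×10^-6 K/W
R_hardwood = L/(kA) = 0.035/(0.174×34.4) = 0.005847 K/W
R_outer film = 1/(h_o·A) = 1/(12.1×34.4) = 0.002402 K/W
Sum of the known resistances R_other = 0.009844 K/W
Required total resistance R_tot = ΔT/Q_allow = 99/6440 = 0.01537 K/W
R_perlite board = R_tot − R_other = 0.005529 K/W
L = R·k·A = 0.005529×0.0511×34.4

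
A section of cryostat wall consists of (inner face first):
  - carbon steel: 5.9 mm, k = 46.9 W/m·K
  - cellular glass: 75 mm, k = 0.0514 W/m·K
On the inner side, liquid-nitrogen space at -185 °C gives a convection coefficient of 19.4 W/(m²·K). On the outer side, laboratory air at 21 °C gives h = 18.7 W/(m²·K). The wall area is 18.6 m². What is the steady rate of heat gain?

Q ≈ 2450 W

Series thermal resistances:
R_inner film = 1/(h_i·A) = 1/(19.4×18.6) = 0.002771 K/W
R_carbon steel = L/(kA) = 0.0059/(46.9×18.6) = 6.763×10^-6 K/W
R_cellular glass = L/(kA) = 0.075/(0.0514×18.6) = 0.07845 K/W
R_outer film = 1/(h_o·A) = 1/(18.7×18.6) = 0.002875 K/W
R_total = 0.0841 K/W
Q = ΔT / R_total = 206 / 0.0841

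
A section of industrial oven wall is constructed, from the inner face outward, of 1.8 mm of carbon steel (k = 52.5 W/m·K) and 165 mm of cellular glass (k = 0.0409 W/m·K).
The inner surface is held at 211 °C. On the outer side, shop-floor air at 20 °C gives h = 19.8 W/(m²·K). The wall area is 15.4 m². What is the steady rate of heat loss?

Using the resistance-network approach (series):
R_carbon steel = L/(kA) = 0.0018/(52.5×15.4) = 2.226×10^-6 K/W
R_cellular glass = L/(kA) = 0.165/(0.0409×15.4) = 0.262 K/W
R_outer film = 1/(h_o·A) = 1/(19.8×15.4) = 0.00328 K/W
R_total = 0.2652 K/W
Q = ΔT / R_total = 191 / 0.2652

Q ≈ 720 W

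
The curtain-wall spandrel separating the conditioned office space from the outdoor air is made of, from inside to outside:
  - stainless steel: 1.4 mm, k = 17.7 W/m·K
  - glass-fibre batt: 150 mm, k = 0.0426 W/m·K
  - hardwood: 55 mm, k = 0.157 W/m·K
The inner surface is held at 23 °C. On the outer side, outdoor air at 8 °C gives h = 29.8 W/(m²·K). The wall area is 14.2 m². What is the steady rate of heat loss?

Q ≈ 54.5 W

Thermal resistances in series:
R_stainless steel = L/(kA) = 0.0014/(17.7×14.2) = 5.57×10^-6 K/W
R_glass-fibre batt = L/(kA) = 0.15/(0.0426×14.2) = 0.248 K/W
R_hardwood = L/(kA) = 0.055/(0.157×14.2) = 0.02467 K/W
R_outer film = 1/(h_o·A) = 1/(29.8×14.2) = 0.002363 K/W
R_total = 0.275 K/W
Q = ΔT / R_total = 15 / 0.275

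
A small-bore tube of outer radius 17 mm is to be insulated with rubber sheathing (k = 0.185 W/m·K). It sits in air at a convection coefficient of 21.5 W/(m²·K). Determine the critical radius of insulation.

For a cylinder r_cr = k/h = 0.185/21.5
r_cr = 8.6 mm; since the bare radius (17 mm) is above r_cr, any added insulation will reduce heat loss.

r_cr ≈ 8.6 mm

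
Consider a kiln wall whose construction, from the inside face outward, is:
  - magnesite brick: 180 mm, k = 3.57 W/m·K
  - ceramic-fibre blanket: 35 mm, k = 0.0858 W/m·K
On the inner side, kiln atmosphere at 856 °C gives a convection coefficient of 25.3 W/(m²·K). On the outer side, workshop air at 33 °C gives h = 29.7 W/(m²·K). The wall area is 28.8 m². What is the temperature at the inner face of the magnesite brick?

Using the resistance-network approach (series):
R_inner film = 1/(h_i·A) = 1/(25.3×28.8) = 0.001372 K/W
R_magnesite brick = L/(kA) = 0.18/(3.57×28.8) = 0.001751 K/W
R_ceramic-fibre blanket = L/(kA) = 0.035/(0.0858×28.8) = 0.01416 K/W
R_outer film = 1/(h_o·A) = 1/(29.7×28.8) = 0.001169 K/W
R_total = 0.01846 K/W;  Q = ΔT/R_total = 823/0.01846 = 44590 W
T_interface = T_inner − Q·ΣR(inner→interface) = 856 − 44600×0.001372

T ≈ 795 °C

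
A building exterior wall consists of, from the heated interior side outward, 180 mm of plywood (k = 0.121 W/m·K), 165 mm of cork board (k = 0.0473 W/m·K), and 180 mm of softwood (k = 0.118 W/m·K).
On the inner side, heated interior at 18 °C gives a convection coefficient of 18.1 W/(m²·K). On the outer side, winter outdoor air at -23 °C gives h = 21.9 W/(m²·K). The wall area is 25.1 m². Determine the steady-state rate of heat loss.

Q ≈ 156 W

Series thermal resistances:
R_inner film = 1/(h_i·A) = 1/(18.1×25.1) = 0.002201 K/W
R_plywood = L/(kA) = 0.18/(0.121×25.1) = 0.05927 K/W
R_cork board = L/(kA) = 0.165/(0.0473×25.1) = 0.139 K/W
R_softwood = L/(kA) = 0.18/(0.118×25.1) = 0.06077 K/W
R_outer film = 1/(h_o·A) = 1/(21.9×25.1) = 0.001819 K/W
R_total = 0.263 K/W
Q = ΔT / R_total = 41 / 0.263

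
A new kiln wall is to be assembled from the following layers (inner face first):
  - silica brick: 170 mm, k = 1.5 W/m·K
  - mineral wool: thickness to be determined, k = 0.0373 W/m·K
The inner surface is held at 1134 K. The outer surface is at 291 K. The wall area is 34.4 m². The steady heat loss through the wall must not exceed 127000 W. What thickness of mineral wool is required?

L ≈ 4.29 mm

Using the resistance-network approach (series):
R_silica brick = L/(kA) = 0.17/(1.5×34.4) = 0.003295 K/W
Sum of the known resistances R_other = 0.003295 K/W
Required total resistance R_tot = ΔT/Q_allow = 843/127000 = 0.006638 K/W
R_mineral wool = R_tot − R_other = 0.003343 K/W
L = R·k·A = 0.003343×0.0373×34.4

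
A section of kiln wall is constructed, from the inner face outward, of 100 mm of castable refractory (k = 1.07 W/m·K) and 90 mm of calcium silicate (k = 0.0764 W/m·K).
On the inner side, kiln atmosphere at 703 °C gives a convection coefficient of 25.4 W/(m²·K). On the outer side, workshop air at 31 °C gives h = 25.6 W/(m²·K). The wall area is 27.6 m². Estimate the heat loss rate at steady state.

Q ≈ 13700 W

Series thermal resistances:
R_inner film = 1/(h_i·A) = 1/(25.4×27.6) = 0.001426 K/W
R_castable refractory = L/(kA) = 0.1/(1.07×27.6) = 0.003386 K/W
R_calcium silicate = L/(kA) = 0.09/(0.0764×27.6) = 0.04268 K/W
R_outer film = 1/(h_o·A) = 1/(25.6×27.6) = 0.001415 K/W
R_total = 0.04891 K/W
Q = ΔT / R_total = 672 / 0.04891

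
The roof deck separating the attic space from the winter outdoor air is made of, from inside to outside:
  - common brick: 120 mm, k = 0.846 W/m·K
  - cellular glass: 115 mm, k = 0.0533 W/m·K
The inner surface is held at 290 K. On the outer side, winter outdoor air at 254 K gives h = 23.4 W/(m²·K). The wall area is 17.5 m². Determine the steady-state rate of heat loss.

Thermal resistances in series:
R_common brick = L/(kA) = 0.12/(0.846×17.5) = 0.008105 K/W
R_cellular glass = L/(kA) = 0.115/(0.0533×17.5) = 0.1233 K/W
R_outer film = 1/(h_o·A) = 1/(23.4×17.5) = 0.002442 K/W
R_total = 0.1338 K/W
Q = ΔT / R_total = 36 / 0.1338

Q ≈ 269 W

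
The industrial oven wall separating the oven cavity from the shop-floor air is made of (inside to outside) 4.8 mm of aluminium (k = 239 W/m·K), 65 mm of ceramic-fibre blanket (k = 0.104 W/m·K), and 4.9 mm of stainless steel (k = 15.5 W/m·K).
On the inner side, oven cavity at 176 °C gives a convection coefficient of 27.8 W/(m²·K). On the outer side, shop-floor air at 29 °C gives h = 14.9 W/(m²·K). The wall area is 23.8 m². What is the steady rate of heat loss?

Q ≈ 4800 W

Using the resistance-network approach (series):
R_inner film = 1/(h_i·A) = 1/(27.8×23.8) = 0.001511 K/W
R_aluminium = L/(kA) = 0.0048/(239×23.8) = 8.439×10^-7 K/W
R_ceramic-fibre blanket = L/(kA) = 0.065/(0.104×23.8) = 0.02626 K/W
R_stainless steel = L/(kA) = 0.0049/(15.5×23.8) = 1.328×10^-5 K/W
R_outer film = 1/(h_o·A) = 1/(14.9×23.8) = 0.00282 K/W
R_total = 0.03061 K/W
Q = ΔT / R_total = 147 / 0.03061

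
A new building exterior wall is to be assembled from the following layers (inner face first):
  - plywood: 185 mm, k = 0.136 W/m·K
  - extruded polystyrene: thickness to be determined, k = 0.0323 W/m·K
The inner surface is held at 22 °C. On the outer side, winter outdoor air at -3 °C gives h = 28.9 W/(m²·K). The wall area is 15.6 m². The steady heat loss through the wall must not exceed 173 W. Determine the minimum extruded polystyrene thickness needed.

Using the resistance-network approach (series):
R_plywood = L/(kA) = 0.185/(0.136×15.6) = 0.0872 K/W
R_outer film = 1/(h_o·A) = 1/(28.9×15.6) = 0.002218 K/W
Sum of the known resistances R_other = 0.08942 K/W
Required total resistance R_tot = ΔT/Q_allow = 25/173 = 0.1445 K/W
R_extruded polystyrene = R_tot − R_other = 0.05509 K/W
L = R·k·A = 0.05509×0.0323×15.6

L ≈ 27.8 mm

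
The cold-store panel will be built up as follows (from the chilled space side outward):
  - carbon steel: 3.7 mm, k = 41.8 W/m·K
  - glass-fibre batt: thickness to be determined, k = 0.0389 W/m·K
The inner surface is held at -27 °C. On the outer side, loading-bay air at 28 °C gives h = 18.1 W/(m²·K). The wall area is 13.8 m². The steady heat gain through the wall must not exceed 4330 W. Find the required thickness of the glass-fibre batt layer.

L ≈ 4.67 mm

Using the resistance-network approach (series):
R_carbon steel = L/(kA) = 0.0037/(41.8×13.8) = 6.414×10^-6 K/W
R_outer film = 1/(h_o·A) = 1/(18.1×13.8) = 0.004004 K/W
Sum of the known resistances R_other = 0.00401 K/W
Required total resistance R_tot = ΔT/Q_allow = 55/4330 = 0.0127 K/W
R_glass-fibre batt = R_tot − R_other = 0.008692 K/W
L = R·k·A = 0.008692×0.0389×13.8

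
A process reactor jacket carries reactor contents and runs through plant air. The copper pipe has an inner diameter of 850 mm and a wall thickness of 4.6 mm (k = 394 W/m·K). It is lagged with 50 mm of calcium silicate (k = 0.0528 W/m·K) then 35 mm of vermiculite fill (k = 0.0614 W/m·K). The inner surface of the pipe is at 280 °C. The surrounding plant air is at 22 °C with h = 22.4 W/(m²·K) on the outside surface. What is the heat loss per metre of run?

q′ ≈ 488 W/m

For a radial system each layer contributes R = ln(r_out/r_in)/(2πkL); films add R = 1/(hA).
R_copper pipe wall = ln(429.6/425)/(2π×394×1) = 4.349×10^-6 K/W
R_calcium silicate = ln(479.6/429.6)/(2π×0.0528×1) = 0.3319 K/W
R_vermiculite fill = ln(514.6/479.6)/(2π×0.0614×1) = 0.1826 K/W
R_outer film = 1/(h_o·2πr_oL) = 1/(22.4×2π×0.5146×1) = 0.01381 K/W
R_total = 0.5283 K/W
Q = ΔT/R_total = 258/0.5283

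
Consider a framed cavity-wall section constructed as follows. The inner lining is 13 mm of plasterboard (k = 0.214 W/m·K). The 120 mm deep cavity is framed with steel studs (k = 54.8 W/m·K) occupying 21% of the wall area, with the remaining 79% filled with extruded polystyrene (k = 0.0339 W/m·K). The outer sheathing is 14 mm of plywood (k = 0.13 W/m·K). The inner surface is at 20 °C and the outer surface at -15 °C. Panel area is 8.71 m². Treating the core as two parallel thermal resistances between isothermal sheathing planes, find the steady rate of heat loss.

Q ≈ 1700 W

Sheathing layers in series; stud and cavity paths in parallel between them.
R_inner = 0.013/(0.214×8.71) = 0.006974 K/W
R_stud  = 0.12/(54.8×0.21×8.71) = 0.001197 K/W
R_cav   = 0.12/(0.0339×0.79×8.71) = 0.5144 K/W
1/R_core = 1/R_stud + 1/R_cav → R_core = 0.001194 K/W
R_outer = 0.014/(0.13×8.71) = 0.01236 K/W
R_total = 0.02053 K/W
Q = ΔT/R_total = 35/0.02053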